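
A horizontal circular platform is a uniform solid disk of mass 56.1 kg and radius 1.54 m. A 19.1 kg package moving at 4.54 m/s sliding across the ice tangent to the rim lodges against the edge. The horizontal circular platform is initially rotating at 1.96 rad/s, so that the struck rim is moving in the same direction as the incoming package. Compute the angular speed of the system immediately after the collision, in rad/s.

About the central axle the impulsive forces during the collision are internal, so angular momentum about that axis is conserved.
I_p = ½(56.1)(1.54)² = 66.52 kg·m². Taking the sense of the package's angular momentum as positive, L_{package} = m v R = (19.1)(4.54)(1.54) = 133.5 kg·m²/s.
L_i = +I_p ω_p + m v R = +(66.52)(1.96) + 133.5 = 263.9 kg·m²/s.
After sticking, I_f = I_p + m R² = 66.52 + (19.1)(1.54)² = 111.8 kg·m².
ω_f = L_i / I_f = 263.9 / 111.8 = 2.360 rad/s.

|ω_f| ≈ 2.36 rad/s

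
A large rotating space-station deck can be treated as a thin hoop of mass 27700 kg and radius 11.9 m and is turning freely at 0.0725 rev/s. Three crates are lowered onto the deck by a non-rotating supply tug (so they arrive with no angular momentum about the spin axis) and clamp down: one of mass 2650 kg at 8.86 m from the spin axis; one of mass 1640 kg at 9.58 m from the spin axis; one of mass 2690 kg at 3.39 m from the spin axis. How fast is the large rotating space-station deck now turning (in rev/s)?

The added mass arrives with no angular momentum about the spin axis, and any external torque about the spin axis is negligible, so the system's angular momentum is conserved.
I_p = (27700)(11.9)² = 3.923e+06 kg·m².
Added inertia Σmr² = (2650)(8.86)² + (1640)(9.58)² + (2690)(3.39)² = 3.895e+05 kg·m²; I_f = 3.923e+06 + 3.895e+05 = 4.312e+06 kg·m².
ω_f = I_p ω_i / I_f = (3.923e+06)(0.0725) / 4.312e+06 = 0.06595 rev/s.

ω_f ≈ 0.0660 rev/s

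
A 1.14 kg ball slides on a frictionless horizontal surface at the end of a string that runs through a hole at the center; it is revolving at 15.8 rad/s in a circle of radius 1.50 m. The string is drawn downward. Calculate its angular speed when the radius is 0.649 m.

No torque about the axis ⇒ m r₁² ω₁ = m r₂² ω₂.
ω₂ = ω₁ (r₁/r₂)² = (15.8)(1.50/0.649)² = 84.40 rad/s.

ω₂ ≈ 84.4 rad/s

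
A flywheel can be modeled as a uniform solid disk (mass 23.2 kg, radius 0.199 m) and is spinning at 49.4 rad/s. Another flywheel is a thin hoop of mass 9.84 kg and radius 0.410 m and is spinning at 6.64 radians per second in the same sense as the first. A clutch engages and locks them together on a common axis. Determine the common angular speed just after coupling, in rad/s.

The coupling torques are internal; angular momentum about the shared axis is conserved.
Moments of inertia: I_A = ½(23.2)(0.199)² = 0.4594 kg·m²; I_B = (9.84)(0.410)² = 1.654 kg·m².
Taking A's sense as positive: L = (0.4594)(49.4) + (1.654)(6.64) = 33.68 kg·m²·rad/s.
Combined I = 0.4594 + 1.654 = 2.113 kg·m².
ω_f = L / I = 33.68 / 2.113 = 15.93 rad/s.

|ω_f| ≈ 15.9 rad/s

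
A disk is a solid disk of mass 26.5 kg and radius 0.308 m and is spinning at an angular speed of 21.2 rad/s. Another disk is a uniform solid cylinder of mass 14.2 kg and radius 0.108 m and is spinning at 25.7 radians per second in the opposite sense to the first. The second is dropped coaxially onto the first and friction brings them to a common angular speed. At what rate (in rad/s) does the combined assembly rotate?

No external torque acts about the common axis, so total angular momentum is conserved.
Moments of inertia: I_A = ½(26.5)(0.308)² = 1.257 kg·m²; I_B = ½(14.2)(0.108)² = 0.08281 kg·m².
Taking A's sense as positive: L = (1.257)(21.2) − (0.08281)(25.7) = 24.52 kg·m²·rad/s.
Combined I = 1.257 + 0.08281 = 1.340 kg·m².
ω_f = L / I = 24.52 / 1.340 = 18.30 rad/s.

|ω_f| ≈ 18.3 rad/s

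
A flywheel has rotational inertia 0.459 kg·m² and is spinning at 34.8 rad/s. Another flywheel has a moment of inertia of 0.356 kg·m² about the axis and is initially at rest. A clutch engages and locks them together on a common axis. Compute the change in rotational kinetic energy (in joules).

ΔKE ≈ -121 J

The coupling torques are internal; angular momentum about the shared axis is conserved.
Taking A's sense as positive: L = (0.4590)(34.8) = 15.97 kg·m²·rad/s.
Combined I = 0.4590 + 0.3560 = 0.8150 kg·m².
ω_f = L / I = 15.97 / 0.8150 = 19.60 rad/s.
KE_i = ½ΣIω² = 277.9 J; KE_f = ½(0.8150)(19.60)² = 156.5 J.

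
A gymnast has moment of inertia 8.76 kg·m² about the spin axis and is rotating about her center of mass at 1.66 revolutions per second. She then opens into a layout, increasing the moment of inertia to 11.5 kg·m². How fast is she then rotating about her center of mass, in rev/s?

ω₂ ≈ 1.26 rev/s

With no external torque about the axis, L is conserved: I₁ω₁ = I₂ω₂.
ω₂ = I₁ω₁ / I₂ = (8.760)(1.66 rev/s) / (11.50) = 1.264 rev/s.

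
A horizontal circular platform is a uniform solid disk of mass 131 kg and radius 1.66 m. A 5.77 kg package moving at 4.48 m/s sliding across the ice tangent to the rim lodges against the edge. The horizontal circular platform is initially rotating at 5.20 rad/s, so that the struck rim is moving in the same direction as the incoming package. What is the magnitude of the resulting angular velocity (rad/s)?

The axle reaction passes through the central axle and exerts no torque about it; angular momentum about the central axle is conserved through the impact.
I_p = ½(131)(1.66)² = 180.5 kg·m². Taking the sense of the package's angular momentum as positive, L_{package} = m v R = (5.77)(4.48)(1.66) = 42.91 kg·m²/s.
L_i = +I_p ω_p + m v R = +(180.5)(5.20) + 42.91 = 981.5 kg·m²/s.
After sticking, I_f = I_p + m R² = 180.5 + (5.77)(1.66)² = 196.4 kg·m².
ω_f = L_i / I_f = 981.5 / 196.4 = 4.998 rad/s.

|ω_f| ≈ 5.00 rad/s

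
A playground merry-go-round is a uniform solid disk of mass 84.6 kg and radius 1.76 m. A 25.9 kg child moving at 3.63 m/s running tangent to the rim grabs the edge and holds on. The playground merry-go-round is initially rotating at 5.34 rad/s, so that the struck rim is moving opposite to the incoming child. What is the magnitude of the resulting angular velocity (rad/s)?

About the axle the impulsive forces during the collision are internal, so angular momentum about that axis is conserved.
I_p = ½(84.6)(1.76)² = 131.0 kg·m². Taking the sense of the child's angular momentum as positive, L_{child} = m v R = (25.9)(3.63)(1.76) = 165.5 kg·m²/s.
L_i = −I_p ω_p + m v R = −(131.0)(5.34) + 165.5 = -534.2 kg·m²/s.
After sticking, I_f = I_p + m R² = 131.0 + (25.9)(1.76)² = 211.3 kg·m².
ω_f = L_i / I_f = -534.2 / 211.3 = -2.529 rad/s.

|ω_f| ≈ 2.53 rad/s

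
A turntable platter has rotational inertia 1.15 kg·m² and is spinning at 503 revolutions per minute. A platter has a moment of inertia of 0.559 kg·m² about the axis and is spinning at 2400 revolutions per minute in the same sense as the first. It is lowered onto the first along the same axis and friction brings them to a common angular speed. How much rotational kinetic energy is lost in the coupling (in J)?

ΔKE lost ≈ 7420 J

No external torque acts about the common axis, so total angular momentum is conserved.
Taking A's sense as positive: L = (1.150)(503) + (0.5590)(2400) = 1920 kg·m²·rpm.
Combined I = 1.150 + 0.5590 = 1.709 kg·m².
ω_f = L / I = 1920 / 1.709 = 1123 rpm.
KE_i = ½ΣIω² = 19250 J; KE_f = ½(1.709)(117.7)² = 11830 J.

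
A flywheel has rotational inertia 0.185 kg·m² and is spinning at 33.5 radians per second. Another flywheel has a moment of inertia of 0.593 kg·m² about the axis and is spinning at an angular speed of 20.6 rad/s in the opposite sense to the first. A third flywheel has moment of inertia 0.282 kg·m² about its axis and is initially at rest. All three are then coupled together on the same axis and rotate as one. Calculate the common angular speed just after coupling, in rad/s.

|ω_f| ≈ 5.68 rad/s

The coupling torques are internal; angular momentum about the shared axis is conserved.
Taking A's sense as positive: L = (0.1850)(33.5) − (0.5930)(20.6) = -6.018 kg·m²·rad/s.
Combined I = 0.1850 + 0.5930 + 0.2820 = 1.060 kg·m².
ω_f = L / I = -6.018 / 1.060 = -5.678 rad/s.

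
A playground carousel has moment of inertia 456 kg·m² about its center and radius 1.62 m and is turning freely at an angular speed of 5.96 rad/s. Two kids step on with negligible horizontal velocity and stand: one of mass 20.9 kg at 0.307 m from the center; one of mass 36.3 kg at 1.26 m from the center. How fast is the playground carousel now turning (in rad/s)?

ω_f ≈ 5.27 rad/s

The added mass arrives with no angular momentum about the center, and any external torque about the center is negligible, so the system's angular momentum is conserved.
Added inertia Σmr² = (20.9)(0.307)² + (36.3)(1.26)² = 59.60 kg·m²; I_f = 456.0 + 59.60 = 515.6 kg·m².
ω_f = I_p ω_i / I_f = (456.0)(5.96) / 515.6 = 5.271 rad/s.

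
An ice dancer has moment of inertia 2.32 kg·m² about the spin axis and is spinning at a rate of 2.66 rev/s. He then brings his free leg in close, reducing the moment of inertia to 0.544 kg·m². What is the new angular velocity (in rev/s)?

With no external torque about the axis, L is conserved: I₁ω₁ = I₂ω₂.
ω₂ = I₁ω₁ / I₂ = (2.320)(2.66 rev/s) / (0.5440) = 11.34 rev/s.

ω₂ ≈ 11.3 rev/s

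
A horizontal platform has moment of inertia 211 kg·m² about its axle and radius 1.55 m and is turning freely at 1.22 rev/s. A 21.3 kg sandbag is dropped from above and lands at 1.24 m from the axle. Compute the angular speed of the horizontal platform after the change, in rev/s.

ω_f ≈ 1.06 rev/s

No external torque acts about the axle; L_before = L_after.
Added inertia Σmr² = (21.3)(1.24)² = 32.75 kg·m²; I_f = 211.0 + 32.75 = 243.8 kg·m².
ω_f = I_p ω_i / I_f = (211.0)(1.22) / 243.8 = 1.056 rev/s.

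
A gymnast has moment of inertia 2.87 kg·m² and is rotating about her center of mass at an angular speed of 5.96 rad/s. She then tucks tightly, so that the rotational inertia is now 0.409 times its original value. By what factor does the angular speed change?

With no external torque about the axis, L is conserved: I₁ω₁ = I₂ω₂.
I₂ = 0.409 × 2.87 = 1.174 kg·m².
ω₂/ω₁ = I₁/I₂ = 2.870 / 1.174 = 2.445.

ω₂/ω₁ ≈ 2.44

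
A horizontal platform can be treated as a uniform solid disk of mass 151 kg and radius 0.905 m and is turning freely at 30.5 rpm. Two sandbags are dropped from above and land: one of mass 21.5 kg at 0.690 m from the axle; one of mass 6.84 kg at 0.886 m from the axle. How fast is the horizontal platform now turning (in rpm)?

ω_f ≈ 24.4 rpm

The added mass arrives with no angular momentum about the axle, and any external torque about the axle is negligible, so the system's angular momentum is conserved.
I_p = ½(151)(0.905)² = 61.84 kg·m².
Added inertia Σmr² = (21.5)(0.690)² + (6.84)(0.886)² = 15.61 kg·m²; I_f = 61.84 + 15.61 = 77.44 kg·m².
ω_f = I_p ω_i / I_f = (61.84)(30.5) / 77.44 = 24.35 rpm.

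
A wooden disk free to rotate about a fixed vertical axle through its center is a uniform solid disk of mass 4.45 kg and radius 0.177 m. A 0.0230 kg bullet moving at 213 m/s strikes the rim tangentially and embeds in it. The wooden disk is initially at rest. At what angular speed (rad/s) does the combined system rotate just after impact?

|ω_f| ≈ 12.3 rad/s

About the axle the impulsive forces during the collision are internal, so angular momentum about that axis is conserved.
I_p = ½(4.45)(0.177)² = 0.06971 kg·m². Taking the sense of the bullet's angular momentum as positive, L_{bullet} = m v R = (0.0230)(213)(0.177) = 0.8671 kg·m²/s.
L_i = 0 + 0.8671 = 0.8671 kg·m²/s.
After sticking, I_f = I_p + m R² = 0.06971 + (0.0230)(0.177)² = 0.07043 kg·m².
ω_f = L_i / I_f = 0.8671 / 0.07043 = 12.31 rad/s.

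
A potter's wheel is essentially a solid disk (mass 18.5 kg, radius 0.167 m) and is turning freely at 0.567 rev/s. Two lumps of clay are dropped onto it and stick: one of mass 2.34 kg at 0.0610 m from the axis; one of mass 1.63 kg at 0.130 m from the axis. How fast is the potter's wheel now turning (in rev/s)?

ω_f ≈ 0.497 rev/s

No external torque acts about the axis; L_before = L_after.
I_p = ½(18.5)(0.167)² = 0.2580 kg·m².
Added inertia Σmr² = (2.34)(0.0610)² + (1.63)(0.130)² = 0.03625 kg·m²; I_f = 0.2580 + 0.03625 = 0.2942 kg·m².
ω_f = I_p ω_i / I_f = (0.2580)(0.567) / 0.2942 = 0.4971 rev/s.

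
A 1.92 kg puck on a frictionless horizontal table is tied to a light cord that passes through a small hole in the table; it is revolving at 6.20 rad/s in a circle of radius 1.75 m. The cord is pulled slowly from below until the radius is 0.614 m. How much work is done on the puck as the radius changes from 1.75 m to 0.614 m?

W ≈ 805 J

No torque about the axis ⇒ m r₁² ω₁ = m r₂² ω₂.
ω₂ = ω₁ (r₁/r₂)² = (6.20)(1.75/0.614)² = 50.37 rad/s.
W = ΔKE = ½m(v₂² − v₁²) = 805.0 J.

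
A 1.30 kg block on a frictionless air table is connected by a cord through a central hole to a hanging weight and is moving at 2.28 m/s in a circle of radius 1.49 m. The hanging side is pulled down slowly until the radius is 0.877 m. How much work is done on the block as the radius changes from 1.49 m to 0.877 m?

W ≈ 6.37 J

Central (radial) force ⇒ zero torque about the center ⇒ m v r is constant.
v₂ = v₁ r₁ / r₂ = (2.28)(1.49) / (0.877) = 3.874 m/s.
W = ΔKE = ½m(v₂² − v₁²) = 6.374 J.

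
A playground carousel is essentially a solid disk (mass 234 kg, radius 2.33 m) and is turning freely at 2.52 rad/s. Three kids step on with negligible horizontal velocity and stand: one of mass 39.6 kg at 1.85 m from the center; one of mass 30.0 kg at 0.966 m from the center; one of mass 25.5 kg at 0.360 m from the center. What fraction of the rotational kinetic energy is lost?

The added mass arrives with no angular momentum about the center, and any external torque about the center is negligible, so the system's angular momentum is conserved.
I_p = ½(234)(2.33)² = 635.2 kg·m².
Added inertia Σmr² = (39.6)(1.85)² + (30.0)(0.966)² + (25.5)(0.360)² = 166.8 kg·m²; I_f = 635.2 + 166.8 = 802.0 kg·m².
ω_f = I_p ω_i / I_f = (635.2)(2.52) / 802.0 = 1.996 rad/s.
KE_i = ½(635.2)(2.520 rad/s)² = 2017 J; KE_f = ½(802.0)(1.996)² = 1597 J.
Fraction lost = 0.2080.

fraction ≈ 0.208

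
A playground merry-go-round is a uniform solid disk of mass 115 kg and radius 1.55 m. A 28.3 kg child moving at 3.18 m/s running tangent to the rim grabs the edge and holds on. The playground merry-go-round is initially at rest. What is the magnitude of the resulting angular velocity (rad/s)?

The axle reaction passes through the axle and exerts no torque about it; angular momentum about the axle is conserved through the impact.
I_p = ½(115)(1.55)² = 138.1 kg·m². Taking the sense of the child's angular momentum as positive, L_{child} = m v R = (28.3)(3.18)(1.55) = 139.5 kg·m²/s.
L_i = 0 + 139.5 = 139.5 kg·m²/s.
After sticking, I_f = I_p + m R² = 138.1 + (28.3)(1.55)² = 206.1 kg·m².
ω_f = L_i / I_f = 139.5 / 206.1 = 0.6767 rad/s.

|ω_f| ≈ 0.677 rad/s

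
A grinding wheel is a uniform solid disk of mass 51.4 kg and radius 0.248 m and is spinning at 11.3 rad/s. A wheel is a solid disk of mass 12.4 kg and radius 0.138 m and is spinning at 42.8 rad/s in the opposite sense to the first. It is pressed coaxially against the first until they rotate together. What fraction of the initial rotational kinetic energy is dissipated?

The coupling torques are internal; angular momentum about the shared axis is conserved.
Moments of inertia: I_A = ½(51.4)(0.248)² = 1.581 kg·m²; I_B = ½(12.4)(0.138)² = 0.1181 kg·m².
Taking A's sense as positive: L = (1.581)(11.3) − (0.1181)(42.8) = 12.81 kg·m²·rad/s.
Combined I = 1.581 + 0.1181 = 1.699 kg·m².
ω_f = L / I = 12.81 / 1.699 = 7.540 rad/s.
KE_i = ½ΣIω² = 209.1 J; KE_f = ½(1.699)(7.540)² = 48.28 J.
Fraction dissipated = (KE_i − KE_f)/KE_i = 0.7690.

fraction ≈ 0.769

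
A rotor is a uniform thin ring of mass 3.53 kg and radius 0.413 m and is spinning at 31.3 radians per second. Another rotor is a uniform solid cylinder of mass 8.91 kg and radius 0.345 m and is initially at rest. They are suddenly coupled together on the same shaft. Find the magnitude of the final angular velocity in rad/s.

No external torque acts about the common axis, so total angular momentum is conserved.
Moments of inertia: I_A = (3.53)(0.413)² = 0.6021 kg·m²; I_B = ½(8.91)(0.345)² = 0.5303 kg·m².
Taking A's sense as positive: L = (0.6021)(31.3) = 18.85 kg·m²·rad/s.
Combined I = 0.6021 + 0.5303 = 1.132 kg·m².
ω_f = L / I = 18.85 / 1.132 = 16.64 rad/s.

|ω_f| ≈ 16.6 rad/s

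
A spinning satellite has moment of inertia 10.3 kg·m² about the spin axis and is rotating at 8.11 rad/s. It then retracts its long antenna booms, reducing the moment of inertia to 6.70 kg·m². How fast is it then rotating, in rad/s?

Angular momentum about the spin axis is conserved since the torque about it is zero.
ω₂ = I₁ω₁ / I₂ = (10.30)(8.11 rad/s) / (6.700) = 12.47 rad/s.

ω₂ ≈ 12.5 rad/s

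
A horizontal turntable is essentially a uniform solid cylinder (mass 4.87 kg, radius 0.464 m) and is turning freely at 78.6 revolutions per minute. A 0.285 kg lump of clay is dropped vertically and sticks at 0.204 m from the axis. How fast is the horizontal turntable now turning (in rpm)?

No external torque acts about the axis; L_before = L_after.
I_p = ½(4.87)(0.464)² = 0.5242 kg·m².
Added inertia Σmr² = (0.285)(0.204)² = 0.01186 kg·m²; I_f = 0.5242 + 0.01186 = 0.5361 kg·m².
ω_f = I_p ω_i / I_f = (0.5242)(78.6) / 0.5361 = 76.86 rpm.

ω_f ≈ 76.9 rpm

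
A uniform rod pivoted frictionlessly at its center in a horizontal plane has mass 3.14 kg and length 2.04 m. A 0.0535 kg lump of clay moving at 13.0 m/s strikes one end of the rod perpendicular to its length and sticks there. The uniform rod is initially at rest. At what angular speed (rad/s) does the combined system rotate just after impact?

|ω_f| ≈ 0.620 rad/s

The axle reaction passes through the pivot and exerts no torque about it; angular momentum about the pivot is conserved through the impact.
I_p = (1/12)(3.14)(2.04)² = 1.089 kg·m². Taking the sense of the lump of clay's angular momentum as positive, L_{lump} = m v R = (0.0535)(13.0)(2.04/2) = 0.7094 kg·m²/s.
L_i = 0 + 0.7094 = 0.7094 kg·m²/s.
After sticking, I_f = I_p + m R² = 1.089 + (0.0535)(2.04/2)² = 1.145 kg·m².
ω_f = L_i / I_f = 0.7094 / 1.145 = 0.6198 rad/s.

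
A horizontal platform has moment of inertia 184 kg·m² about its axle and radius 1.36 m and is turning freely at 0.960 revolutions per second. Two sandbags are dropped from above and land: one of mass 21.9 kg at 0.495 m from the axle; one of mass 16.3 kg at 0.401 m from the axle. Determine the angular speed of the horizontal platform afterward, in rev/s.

ω_f ≈ 0.920 rev/s

No external torque acts about the axle; L_before = L_after.
Added inertia Σmr² = (21.9)(0.495)² + (16.3)(0.401)² = 7.987 kg·m²; I_f = 184.0 + 7.987 = 192.0 kg·m².
ω_f = I_p ω_i / I_f = (184.0)(0.960) / 192.0 = 0.9201 rev/s.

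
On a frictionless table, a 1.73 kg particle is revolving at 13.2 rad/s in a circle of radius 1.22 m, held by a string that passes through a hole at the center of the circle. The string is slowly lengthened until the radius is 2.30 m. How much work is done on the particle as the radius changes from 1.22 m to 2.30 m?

W ≈ -161 J

No torque about the axis ⇒ m r₁² ω₁ = m r₂² ω₂.
ω₂ = ω₁ (r₁/r₂)² = (13.2)(1.22/2.30)² = 3.714 rad/s.
W = ΔKE = ½m(v₂² − v₁²) = -161.2 J.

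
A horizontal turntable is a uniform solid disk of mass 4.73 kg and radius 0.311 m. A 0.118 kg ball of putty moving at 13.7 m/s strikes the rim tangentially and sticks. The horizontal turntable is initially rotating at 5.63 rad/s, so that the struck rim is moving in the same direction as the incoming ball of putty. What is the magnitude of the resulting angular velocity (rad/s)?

About the axle the impulsive forces during the collision are internal, so angular momentum about that axis is conserved.
I_p = ½(4.73)(0.311)² = 0.2287 kg·m². Taking the sense of the ball of putty's angular momentum as positive, L_{ball} = m v R = (0.118)(13.7)(0.311) = 0.5028 kg·m²/s.
L_i = +I_p ω_p + m v R = +(0.2287)(5.63) + 0.5028 = 1.791 kg·m²/s.
After sticking, I_f = I_p + m R² = 0.2287 + (0.118)(0.311)² = 0.2402 kg·m².
ω_f = L_i / I_f = 1.791 / 0.2402 = 7.456 rad/s.

|ω_f| ≈ 7.46 rad/s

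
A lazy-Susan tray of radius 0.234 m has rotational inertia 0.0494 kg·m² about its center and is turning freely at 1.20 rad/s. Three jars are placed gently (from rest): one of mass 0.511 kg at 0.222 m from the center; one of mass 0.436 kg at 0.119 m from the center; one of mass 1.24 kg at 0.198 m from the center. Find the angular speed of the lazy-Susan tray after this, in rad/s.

The added mass arrives with no angular momentum about the center, and any external torque about the center is negligible, so the system's angular momentum is conserved.
Added inertia Σmr² = (0.511)(0.222)² + (0.436)(0.119)² + (1.24)(0.198)² = 0.07997 kg·m²; I_f = 0.04940 + 0.07997 = 0.1294 kg·m².
ω_f = I_p ω_i / I_f = (0.04940)(1.20) / 0.1294 = 0.4582 rad/s.

ω_f ≈ 0.458 rad/s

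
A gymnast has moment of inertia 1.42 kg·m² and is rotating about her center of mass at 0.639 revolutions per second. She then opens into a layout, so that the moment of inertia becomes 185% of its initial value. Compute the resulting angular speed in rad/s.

ω₂ ≈ 2.17 rad/s

Angular momentum about the spin axis is conserved since the torque about it is zero.
I₂ = 1.85 × 1.42 = 2.627 kg·m².
ω₂ = I₁ω₁ / I₂ = (1.420)(0.639 rev/s) / (2.627) = 0.3454 rev/s = 2.170 rad/s.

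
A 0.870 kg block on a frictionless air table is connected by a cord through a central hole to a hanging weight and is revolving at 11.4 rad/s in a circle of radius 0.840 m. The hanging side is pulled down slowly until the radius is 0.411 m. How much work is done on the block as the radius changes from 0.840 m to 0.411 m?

W ≈ 127 J

No torque about the axis ⇒ m r₁² ω₁ = m r₂² ω₂.
ω₂ = ω₁ (r₁/r₂)² = (11.4)(0.840/0.411)² = 47.62 rad/s.
W = ΔKE = ½m(v₂² − v₁²) = 126.7 J.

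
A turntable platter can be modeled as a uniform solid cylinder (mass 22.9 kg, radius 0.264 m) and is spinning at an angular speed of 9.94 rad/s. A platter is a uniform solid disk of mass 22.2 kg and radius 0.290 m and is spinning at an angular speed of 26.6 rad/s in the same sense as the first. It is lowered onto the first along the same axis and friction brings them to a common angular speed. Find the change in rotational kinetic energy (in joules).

ΔKE ≈ -59.7 J

No external torque acts about the common axis, so total angular momentum is conserved.
Moments of inertia: I_A = ½(22.9)(0.264)² = 0.7980 kg·m²; I_B = ½(22.2)(0.290)² = 0.9335 kg·m².
Taking A's sense as positive: L = (0.7980)(9.94) + (0.9335)(26.6) = 32.76 kg·m²·rad/s.
Combined I = 0.7980 + 0.9335 = 1.732 kg·m².
ω_f = L / I = 32.76 / 1.732 = 18.92 rad/s.
KE_i = ½ΣIω² = 369.7 J; KE_f = ½(1.732)(18.92)² = 310.0 J.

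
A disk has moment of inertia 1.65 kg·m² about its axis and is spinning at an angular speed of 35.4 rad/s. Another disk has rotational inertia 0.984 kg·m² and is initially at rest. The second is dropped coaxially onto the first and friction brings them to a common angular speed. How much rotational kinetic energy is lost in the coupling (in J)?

ΔKE lost ≈ 386 J

No external torque acts about the common axis, so total angular momentum is conserved.
Taking A's sense as positive: L = (1.650)(35.4) = 58.41 kg·m²·rad/s.
Combined I = 1.650 + 0.9840 = 2.634 kg·m².
ω_f = L / I = 58.41 / 2.634 = 22.18 rad/s.
KE_i = ½ΣIω² = 1034 J; KE_f = ½(2.634)(22.18)² = 647.6 J.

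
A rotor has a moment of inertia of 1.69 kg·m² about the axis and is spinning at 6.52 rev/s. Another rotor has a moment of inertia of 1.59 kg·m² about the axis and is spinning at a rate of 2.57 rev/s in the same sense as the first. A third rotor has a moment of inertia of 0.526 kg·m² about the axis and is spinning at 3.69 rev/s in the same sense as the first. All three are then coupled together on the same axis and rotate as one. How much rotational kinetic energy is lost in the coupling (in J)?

The coupling torques are internal; angular momentum about the shared axis is conserved.
Taking A's sense as positive: L = (1.690)(6.52) + (1.590)(2.57) + (0.5260)(3.69) = 17.05 kg·m²·rev/s.
Combined I = 1.690 + 1.590 + 0.5260 = 3.806 kg·m².
ω_f = L / I = 17.05 / 3.806 = 4.479 rev/s.
KE_i = ½ΣIω² = 1767 J; KE_f = ½(3.806)(28.14)² = 1507 J.

ΔKE lost ≈ 260 J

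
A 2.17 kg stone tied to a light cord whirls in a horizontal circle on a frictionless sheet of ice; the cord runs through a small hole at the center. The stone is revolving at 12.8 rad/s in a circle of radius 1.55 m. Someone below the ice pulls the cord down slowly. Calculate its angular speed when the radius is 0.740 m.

The constraining force is radial, so m r² ω about the center is conserved.
ω₂ = ω₁ (r₁/r₂)² = (12.8)(1.55/0.740)² = 56.16 rad/s.

ω₂ ≈ 56.2 rad/s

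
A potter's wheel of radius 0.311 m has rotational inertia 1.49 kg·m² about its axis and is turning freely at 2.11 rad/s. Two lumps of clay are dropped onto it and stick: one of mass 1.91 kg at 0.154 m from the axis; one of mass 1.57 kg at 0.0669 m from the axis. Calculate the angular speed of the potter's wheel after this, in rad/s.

No external torque acts about the axis; L_before = L_after.
Added inertia Σmr² = (1.91)(0.154)² + (1.57)(0.0669)² = 0.05232 kg·m²; I_f = 1.490 + 0.05232 = 1.542 kg·m².
ω_f = I_p ω_i / I_f = (1.490)(2.11) / 1.542 = 2.038 rad/s.

ω_f ≈ 2.04 rad/s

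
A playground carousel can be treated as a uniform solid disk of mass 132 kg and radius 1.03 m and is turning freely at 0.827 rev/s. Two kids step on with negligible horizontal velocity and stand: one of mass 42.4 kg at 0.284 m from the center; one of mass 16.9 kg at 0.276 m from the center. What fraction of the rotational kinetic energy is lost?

No external torque acts about the center; L_before = L_after.
I_p = ½(132)(1.03)² = 70.02 kg·m².
Added inertia Σmr² = (42.4)(0.284)² + (16.9)(0.276)² = 4.707 kg·m²; I_f = 70.02 + 4.707 = 74.73 kg·m².
ω_f = I_p ω_i / I_f = (70.02)(0.827) / 74.73 = 0.7749 rev/s.
KE_i = ½(70.02)(5.196 rad/s)² = 945.3 J; KE_f = ½(74.73)(4.869)² = 885.7 J.
Fraction lost = 0.06299.

fraction ≈ 0.0630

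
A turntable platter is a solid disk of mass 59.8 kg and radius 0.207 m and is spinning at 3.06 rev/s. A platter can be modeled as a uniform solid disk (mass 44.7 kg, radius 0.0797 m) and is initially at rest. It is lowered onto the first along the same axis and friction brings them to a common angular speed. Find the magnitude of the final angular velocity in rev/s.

The coupling torques are internal; angular momentum about the shared axis is conserved.
Moments of inertia: I_A = ½(59.8)(0.207)² = 1.281 kg·m²; I_B = ½(44.7)(0.0797)² = 0.1420 kg·m².
Taking A's sense as positive: L = (1.281)(3.06) = 3.920 kg·m²·rev/s.
Combined I = 1.281 + 0.1420 = 1.423 kg·m².
ω_f = L / I = 3.920 / 1.423 = 2.755 rev/s.

|ω_f| ≈ 2.75 rev/s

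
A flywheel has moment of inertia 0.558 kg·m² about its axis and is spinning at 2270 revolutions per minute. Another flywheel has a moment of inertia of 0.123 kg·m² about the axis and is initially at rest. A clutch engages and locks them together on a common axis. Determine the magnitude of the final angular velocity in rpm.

No external torque acts about the common axis, so total angular momentum is conserved.
Taking A's sense as positive: L = (0.5580)(2270) = 1267 kg·m²·rpm.
Combined I = 0.5580 + 0.1230 = 0.6810 kg·m².
ω_f = L / I = 1267 / 0.6810 = 1860 rpm.

|ω_f| ≈ 1860 rpm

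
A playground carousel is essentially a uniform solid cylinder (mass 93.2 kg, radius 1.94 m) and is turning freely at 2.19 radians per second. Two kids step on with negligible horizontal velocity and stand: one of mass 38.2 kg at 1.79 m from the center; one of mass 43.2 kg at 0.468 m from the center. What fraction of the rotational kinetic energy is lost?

fraction ≈ 0.429

The added mass arrives with no angular momentum about the center, and any external torque about the center is negligible, so the system's angular momentum is conserved.
I_p = ½(93.2)(1.94)² = 175.4 kg·m².
Added inertia Σmr² = (38.2)(1.79)² + (43.2)(0.468)² = 131.9 kg·m²; I_f = 175.4 + 131.9 = 307.2 kg·m².
ω_f = I_p ω_i / I_f = (175.4)(2.19) / 307.2 = 1.250 rad/s.
KE_i = ½(175.4)(2.190 rad/s)² = 420.6 J; KE_f = ½(307.2)(1.250)² = 240.1 J.
Fraction lost = 0.4292.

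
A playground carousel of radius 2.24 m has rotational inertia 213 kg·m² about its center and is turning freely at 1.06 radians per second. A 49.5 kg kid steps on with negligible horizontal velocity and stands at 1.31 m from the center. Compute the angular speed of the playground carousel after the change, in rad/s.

No external torque acts about the center; L_before = L_after.
Added inertia Σmr² = (49.5)(1.31)² = 84.95 kg·m²; I_f = 213.0 + 84.95 = 297.9 kg·m².
ω_f = I_p ω_i / I_f = (213.0)(1.06) / 297.9 = 0.7578 rad/s.

ω_f ≈ 0.758 rad/s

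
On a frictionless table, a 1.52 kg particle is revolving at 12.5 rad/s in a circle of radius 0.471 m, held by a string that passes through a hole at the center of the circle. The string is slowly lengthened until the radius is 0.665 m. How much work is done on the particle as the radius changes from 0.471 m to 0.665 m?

W ≈ -13.1 J

No torque about the axis ⇒ m r₁² ω₁ = m r₂² ω₂.
ω₂ = ω₁ (r₁/r₂)² = (12.5)(0.471/0.665)² = 6.271 rad/s.
W = ΔKE = ½m(v₂² − v₁²) = -13.13 J.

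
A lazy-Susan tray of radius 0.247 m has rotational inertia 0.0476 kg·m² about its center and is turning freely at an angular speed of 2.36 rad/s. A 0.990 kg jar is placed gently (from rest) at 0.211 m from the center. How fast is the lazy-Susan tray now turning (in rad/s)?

The added mass arrives with no angular momentum about the center, and any external torque about the center is negligible, so the system's angular momentum is conserved.
Added inertia Σmr² = (0.990)(0.211)² = 0.04408 kg·m²; I_f = 0.04760 + 0.04408 = 0.09168 kg·m².
ω_f = I_p ω_i / I_f = (0.04760)(2.36) / 0.09168 = 1.225 rad/s.

ω_f ≈ 1.23 rad/s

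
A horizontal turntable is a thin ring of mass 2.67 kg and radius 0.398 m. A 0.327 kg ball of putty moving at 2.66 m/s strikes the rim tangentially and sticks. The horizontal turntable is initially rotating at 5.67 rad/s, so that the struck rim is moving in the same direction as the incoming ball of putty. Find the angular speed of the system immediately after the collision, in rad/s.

The axle reaction passes through the axle and exerts no torque about it; angular momentum about the axle is conserved through the impact.
I_p = (2.67)(0.398)² = 0.4229 kg·m². Taking the sense of the ball of putty's angular momentum as positive, L_{ball} = m v R = (0.327)(2.66)(0.398) = 0.3462 kg·m²/s.
L_i = +I_p ω_p + m v R = +(0.4229)(5.67) + 0.3462 = 2.744 kg·m²/s.
After sticking, I_f = I_p + m R² = 0.4229 + (0.327)(0.398)² = 0.4747 kg·m².
ω_f = L_i / I_f = 2.744 / 0.4747 = 5.781 rad/s.

|ω_f| ≈ 5.78 rad/s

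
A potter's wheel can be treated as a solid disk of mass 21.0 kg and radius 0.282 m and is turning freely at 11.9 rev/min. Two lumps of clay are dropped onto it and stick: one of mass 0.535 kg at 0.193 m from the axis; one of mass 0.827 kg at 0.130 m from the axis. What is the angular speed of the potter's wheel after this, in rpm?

ω_f ≈ 11.4 rpm

The added mass arrives with no angular momentum about the axis, and any external torque about the axis is negligible, so the system's angular momentum is conserved.
I_p = ½(21.0)(0.282)² = 0.8350 kg·m².
Added inertia Σmr² = (0.535)(0.193)² + (0.827)(0.130)² = 0.03390 kg·m²; I_f = 0.8350 + 0.03390 = 0.8689 kg·m².
ω_f = I_p ω_i / I_f = (0.8350)(11.9) / 0.8689 = 11.44 rpm.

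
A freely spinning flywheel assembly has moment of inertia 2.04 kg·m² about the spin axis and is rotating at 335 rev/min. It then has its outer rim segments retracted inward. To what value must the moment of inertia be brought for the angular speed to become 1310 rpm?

With no external torque about the axis, L is conserved: I₁ω₁ = I₂ω₂.
I₂ = I₁ω₁ / ω₂ = (2.04)(335) / (1310) = 0.5217 kg·m².

I₂ ≈ 0.522 kg·m²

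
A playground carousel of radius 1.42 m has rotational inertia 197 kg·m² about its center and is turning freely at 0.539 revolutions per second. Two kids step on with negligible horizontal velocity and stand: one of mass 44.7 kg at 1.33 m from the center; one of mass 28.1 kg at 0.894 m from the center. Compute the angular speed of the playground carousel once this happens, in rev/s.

ω_f ≈ 0.356 rev/s

No external torque acts about the center; L_before = L_after.
Added inertia Σmr² = (44.7)(1.33)² + (28.1)(0.894)² = 101.5 kg·m²; I_f = 197.0 + 101.5 = 298.5 kg·m².
ω_f = I_p ω_i / I_f = (197.0)(0.539) / 298.5 = 0.3557 rev/s.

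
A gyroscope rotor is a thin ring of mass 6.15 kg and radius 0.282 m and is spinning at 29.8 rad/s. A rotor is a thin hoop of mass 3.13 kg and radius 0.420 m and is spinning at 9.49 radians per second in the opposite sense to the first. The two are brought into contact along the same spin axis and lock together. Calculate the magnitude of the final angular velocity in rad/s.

The coupling torques are internal; angular momentum about the shared axis is conserved.
Moments of inertia: I_A = (6.15)(0.282)² = 0.4891 kg·m²; I_B = (3.13)(0.420)² = 0.5521 kg·m².
Taking A's sense as positive: L = (0.4891)(29.8) − (0.5521)(9.49) = 9.335 kg·m²·rad/s.
Combined I = 0.4891 + 0.5521 = 1.041 kg·m².
ω_f = L / I = 9.335 / 1.041 = 8.965 rad/s.

|ω_f| ≈ 8.97 rad/s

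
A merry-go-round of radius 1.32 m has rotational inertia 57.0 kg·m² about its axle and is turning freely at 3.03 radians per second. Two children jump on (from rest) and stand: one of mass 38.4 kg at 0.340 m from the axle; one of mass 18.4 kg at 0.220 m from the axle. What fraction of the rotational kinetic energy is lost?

fraction ≈ 0.0855

No external torque acts about the axle; L_before = L_after.
Added inertia Σmr² = (38.4)(0.340)² + (18.4)(0.220)² = 5.330 kg·m²; I_f = 57.00 + 5.330 = 62.33 kg·m².
ω_f = I_p ω_i / I_f = (57.00)(3.03) / 62.33 = 2.771 rad/s.
KE_i = ½(57.00)(3.030 rad/s)² = 261.7 J; KE_f = ½(62.33)(2.771)² = 239.3 J.
Fraction lost = 0.08551.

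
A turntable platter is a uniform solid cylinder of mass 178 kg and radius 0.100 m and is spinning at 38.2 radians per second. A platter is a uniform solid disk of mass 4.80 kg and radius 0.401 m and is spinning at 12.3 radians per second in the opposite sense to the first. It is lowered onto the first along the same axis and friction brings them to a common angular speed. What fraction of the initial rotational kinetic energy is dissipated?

No external torque acts about the common axis, so total angular momentum is conserved.
Moments of inertia: I_A = ½(178)(0.100)² = 0.8900 kg·m²; I_B = ½(4.80)(0.401)² = 0.3859 kg·m².
Taking A's sense as positive: L = (0.8900)(38.2) − (0.3859)(12.3) = 29.25 kg·m²·rad/s.
Combined I = 0.8900 + 0.3859 = 1.276 kg·m².
ω_f = L / I = 29.25 / 1.276 = 22.93 rad/s.
KE_i = ½ΣIω² = 678.6 J; KE_f = ½(1.276)(22.93)² = 335.3 J.
Fraction dissipated = (KE_i − KE_f)/KE_i = 0.5059.

fraction ≈ 0.506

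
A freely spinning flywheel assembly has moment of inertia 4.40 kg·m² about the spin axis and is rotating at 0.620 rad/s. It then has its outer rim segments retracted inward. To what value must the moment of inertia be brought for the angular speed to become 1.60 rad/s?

With no external torque about the axis, L is conserved: I₁ω₁ = I₂ω₂.
I₂ = I₁ω₁ / ω₂ = (4.40)(0.620) / (1.60) = 1.705 kg·m².

I₂ ≈ 1.71 kg·m²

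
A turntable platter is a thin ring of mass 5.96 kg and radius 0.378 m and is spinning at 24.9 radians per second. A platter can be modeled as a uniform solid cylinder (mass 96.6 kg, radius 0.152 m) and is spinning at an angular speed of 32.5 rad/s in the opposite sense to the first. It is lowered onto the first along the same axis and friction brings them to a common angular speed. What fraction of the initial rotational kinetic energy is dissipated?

No external torque acts about the common axis, so total angular momentum is conserved.
Moments of inertia: I_A = (5.96)(0.378)² = 0.8516 kg·m²; I_B = ½(96.6)(0.152)² = 1.116 kg·m².
Taking A's sense as positive: L = (0.8516)(24.9) − (1.116)(32.5) = -15.06 kg·m²·rad/s.
Combined I = 0.8516 + 1.116 = 1.968 kg·m².
ω_f = L / I = -15.06 / 1.968 = -7.656 rad/s.
KE_i = ½ΣIω² = 853.3 J; KE_f = ½(1.968)(7.656)² = 57.66 J.
Fraction dissipated = (KE_i − KE_f)/KE_i = 0.9324.

fraction ≈ 0.932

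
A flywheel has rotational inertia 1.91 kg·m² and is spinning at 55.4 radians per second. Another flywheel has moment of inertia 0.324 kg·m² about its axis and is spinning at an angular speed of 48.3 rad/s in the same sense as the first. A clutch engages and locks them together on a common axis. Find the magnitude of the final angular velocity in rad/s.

|ω_f| ≈ 54.4 rad/s

No external torque acts about the common axis, so total angular momentum is conserved.
Taking A's sense as positive: L = (1.910)(55.4) + (0.3240)(48.3) = 121.5 kg·m²·rad/s.
Combined I = 1.910 + 0.3240 = 2.234 kg·m².
ω_f = L / I = 121.5 / 2.234 = 54.37 rad/s.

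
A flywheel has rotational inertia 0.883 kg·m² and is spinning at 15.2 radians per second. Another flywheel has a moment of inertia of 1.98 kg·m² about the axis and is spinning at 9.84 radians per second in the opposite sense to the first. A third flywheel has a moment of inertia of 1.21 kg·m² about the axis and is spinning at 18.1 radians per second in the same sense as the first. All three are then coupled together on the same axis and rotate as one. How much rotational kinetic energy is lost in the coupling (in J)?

ΔKE lost ≈ 365 J

The coupling torques are internal; angular momentum about the shared axis is conserved.
Taking A's sense as positive: L = (0.8830)(15.2) − (1.980)(9.84) + (1.210)(18.1) = 15.84 kg·m²·rad/s.
Combined I = 0.8830 + 1.980 + 1.210 = 4.073 kg·m².
ω_f = L / I = 15.84 / 4.073 = 3.889 rad/s.
KE_i = ½ΣIω² = 396.1 J; KE_f = ½(4.073)(3.889)² = 30.80 J.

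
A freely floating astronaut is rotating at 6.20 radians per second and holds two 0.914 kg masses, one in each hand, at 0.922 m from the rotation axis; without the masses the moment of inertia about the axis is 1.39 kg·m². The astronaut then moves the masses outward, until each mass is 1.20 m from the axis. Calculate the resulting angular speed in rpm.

ω₂ ≈ 43.3 rpm

No external torque acts about the spin axis, so angular momentum is conserved.
I₁ = 1.39 + 2(0.914)(0.922)² = 2.944 kg·m²; I₂ = 1.39 + 2(0.914)(1.20)² = 4.022 kg·m².
ω₂ = I₁ω₁ / I₂ = (2.944)(6.20 rad/s) / (4.022) = 4.538 rad/s = 43.33 rpm.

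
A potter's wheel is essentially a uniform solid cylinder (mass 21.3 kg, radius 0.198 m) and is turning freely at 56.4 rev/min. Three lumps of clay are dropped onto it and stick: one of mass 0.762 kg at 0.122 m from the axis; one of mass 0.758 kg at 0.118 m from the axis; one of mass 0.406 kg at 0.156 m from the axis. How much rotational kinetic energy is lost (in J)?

energy lost ≈ 0.515 J

The added mass arrives with no angular momentum about the axis, and any external torque about the axis is negligible, so the system's angular momentum is conserved.
I_p = ½(21.3)(0.198)² = 0.4175 kg·m².
Added inertia Σmr² = (0.762)(0.122)² + (0.758)(0.118)² + (0.406)(0.156)² = 0.03178 kg·m²; I_f = 0.4175 + 0.03178 = 0.4493 kg·m².
ω_f = I_p ω_i / I_f = (0.4175)(56.4) / 0.4493 = 52.41 rpm.
KE_i = ½(0.4175)(5.906 rad/s)² = 7.282 J; KE_f = ½(0.4493)(5.488)² = 6.767 J.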